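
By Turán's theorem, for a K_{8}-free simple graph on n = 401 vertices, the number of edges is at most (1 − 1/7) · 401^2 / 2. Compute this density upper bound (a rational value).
Turán density bound = (6/7) · 401^2/2 = 482403/7 ≈ 68914.7143

Turán's theorem: ex(n, K_{r+1}) is achieved by the complete r-partite Turán graph T(n, r) with parts as balanced as possible, and is at most (1 − 1/r) · n^2/2. For r = 7, n = 401: the density bound is (6/7) · 160801/2 = 482403/7 ≈ 68914.7143. The integer-valued extremum is e(T(401, 7)) = 68914, which is strictly less than the density bound 482403/7 since 7 ∤ 401 (the parts of T(401, 7) cannot all be equal).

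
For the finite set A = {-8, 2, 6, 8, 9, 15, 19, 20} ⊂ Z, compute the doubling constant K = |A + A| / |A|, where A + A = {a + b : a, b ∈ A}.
K = |A + A| / |A| = 31/8

Enumerate A + A = {a + b : a, b ∈ A}. With |A| = 8, there are |A|^2 = 64 ordered sum pairs; collecting distinct values, A + A = {-16, -6, -2, 0, 1, 4, 7, 8, 10, 11, 12, 14, 15, 16, 17, 18, 21, 22, 23, 24, 25, 26, 27, 28, 29, 30, 34, 35, 38, 39, 40}, so |A + A| = 31. Thus K = 31/8. For comparison, the minimum possible |A + A| over all 8-element sets is 2·8 − 1 = 15 (so min K = 15/8), attained only by arithmetic progressions.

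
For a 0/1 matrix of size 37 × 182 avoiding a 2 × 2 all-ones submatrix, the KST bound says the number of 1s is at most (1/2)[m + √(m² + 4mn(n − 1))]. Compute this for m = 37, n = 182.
z(37, 182; 2, 2) ≤ (1/2)[37 + √(37² + 4·37·182·181)] = (1/2)[37 + √4876785] = 1122.6722

Kővári–Sós–Turán: let r_1, ..., r_37 be the row sums and z = Σ r_i the total number of 1s. Each pair of columns can share at most one row with both entries 1 (else a 2×2 all-ones block appears), so Σ_i C(r_i, 2) ≤ C(182, 2) = 16471. By convexity Σ_i C(r_i, 2) ≥ 37·C(z/37, 2) = z(z − 37)/(2·37), giving z² − 37z − 37·182·181 ≤ 0 and hence z ≤ (1/2)[37 + √(1369 + 4·1218854)] = (1/2)[37 + √4876785] ≈ (1/2)(37 + 2208.3444) = 1122.6722.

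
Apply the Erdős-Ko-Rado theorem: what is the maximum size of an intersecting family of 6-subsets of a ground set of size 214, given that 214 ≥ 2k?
max |F| = C(213, 5) = 3484835277

Erdős-Ko-Rado (1961): when n ≥ 2k, max |F| = C(n−1, k−1). The bound is attained by the star {A : i ∈ A} for any fixed i ∈ [n]. Here C(214−1, 6−1) = C(213, 5) = 3484835277.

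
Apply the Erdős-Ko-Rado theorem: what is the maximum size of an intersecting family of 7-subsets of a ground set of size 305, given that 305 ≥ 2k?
max |F| = C(304, 6) = 1043156809240

The Erdős-Ko-Rado theorem states: for n ≥ 2k, an intersecting family of k-subsets of an n-element set has size at most C(n − 1, k − 1), with equality for 'star' families {A ⊆ [n] : |A| = k, i ∈ A} (fix an element i). For n = 305, k = 7: C(304, 6) = 1043156809240.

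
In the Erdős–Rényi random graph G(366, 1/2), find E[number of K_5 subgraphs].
E[# K_5] = C(366, 5) · (1/2)^C(5, 2) = 53248733538 / 2^10 = 26624366769/512 ≈ 52000716.345703

For each 5-subset S of vertices (there are C(366, 5) = 53248733538 such S), let X_S = 1 if S induces a K_5 (all C(5, 2) = 10 edges present). Then P(X_S = 1) = (1/2)^10 = 1/1024. By linearity of expectation, E[# K_5] = C(366, 5) · (1/2)^10 = 53248733538 / 1024 = 26624366769/512 ≈ 52000716.345703.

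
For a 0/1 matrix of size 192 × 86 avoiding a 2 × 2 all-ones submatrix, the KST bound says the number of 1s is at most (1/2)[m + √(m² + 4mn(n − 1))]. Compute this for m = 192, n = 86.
z(192, 86; 2, 2) ≤ (1/2)[192 + √(192² + 4·192·86·85)] = (1/2)[192 + √5650944] = 1284.5857

Kővári–Sós–Turán: let r_1, ..., r_192 be the row sums and z = Σ r_i the total number of 1s. Each pair of columns can share at most one row with both entries 1 (else a 2×2 all-ones block appears), so Σ_i C(r_i, 2) ≤ C(86, 2) = 3655. By convexity Σ_i C(r_i, 2) ≥ 192·C(z/192, 2) = z(z − 192)/(2·192), giving z² − 192z − 192·86·85 ≤ 0 and hence z ≤ (1/2)[192 + √(36864 + 4·1403520)] = (1/2)[192 + √5650944] ≈ (1/2)(192 + 2377.1714) = 1284.5857.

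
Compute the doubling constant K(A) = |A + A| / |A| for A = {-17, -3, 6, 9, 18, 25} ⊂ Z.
K = |A + A| / |A| = 20/6 = 10/3

Enumerate A + A = {a + b : a, b ∈ A}. With |A| = 6, there are |A|^2 = 36 ordered sum pairs; collecting distinct values, A + A = {-34, -20, -11, -8, -6, 1, 3, 6, 8, 12, 15, 18, 22, 24, 27, 31, 34, 36, 43, 50}, so |A + A| = 20. Thus K = 20/6 = 10/3. For comparison, the minimum possible |A + A| over all 6-element sets is 2·6 − 1 = 11 (so min K = 11/6), attained only by arithmetic progressions.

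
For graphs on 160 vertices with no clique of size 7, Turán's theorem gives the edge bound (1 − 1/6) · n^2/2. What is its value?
Turán density bound = (5/6) · 160^2/2 = 32000/3 ≈ 10666.6667

Turán's theorem: ex(n, K_{r+1}) is achieved by the complete r-partite Turán graph T(n, r) with parts as balanced as possible, and is at most (1 − 1/r) · n^2/2. For r = 6, n = 160: the density bound is (5/6) · 25600/2 = 32000/3 ≈ 10666.6667. The integer-valued extremum is e(T(160, 6)) = 10666, which is strictly less than the density bound 32000/3 since 6 ∤ 160 (the parts of T(160, 6) cannot all be equal).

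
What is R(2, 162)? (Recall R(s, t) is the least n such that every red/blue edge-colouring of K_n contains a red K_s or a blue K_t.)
R(2, 162) = 162

R(2, k) = k for all k ≥ 2: in a 2-colouring of K_k, either some edge is red (a red K_2) or all edges are blue (a blue K_k). And K_{161} coloured all-blue has no blue K_162, so R(2, 162) > 161. Hence R(2, 162) = 162.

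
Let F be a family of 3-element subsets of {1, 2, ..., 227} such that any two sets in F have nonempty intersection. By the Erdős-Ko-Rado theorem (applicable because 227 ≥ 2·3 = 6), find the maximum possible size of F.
max |F| = C(226, 2) = 25425

Erdős-Ko-Rado (1961): when n ≥ 2k, max |F| = C(n−1, k−1). The bound is attained by the star {A : i ∈ A} for any fixed i ∈ [n]. Here C(227−1, 3−1) = C(226, 2) = 25425.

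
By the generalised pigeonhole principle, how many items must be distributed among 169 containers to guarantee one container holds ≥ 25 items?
n = (25 − 1)·169 + 1 = 4057

By the generalised pigeonhole principle, to guarantee some box contains ≥ r objects we need more than (r − 1) · k objects total. Threshold: n = (r − 1) · k + 1. With r = 25 and k = 169: n = 24 · 169 + 1 = 4056 + 1 = 4057. For n = 4056 = 24 · 169, we can put exactly 24 objects in every box, avoiding 25 in any single one — so 4057 is tight.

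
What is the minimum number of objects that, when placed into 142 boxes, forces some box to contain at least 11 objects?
n = (11 − 1)·142 + 1 = 1421

By the generalised pigeonhole principle, to guarantee some box contains ≥ r objects we need more than (r − 1) · k objects total. Threshold: n = (r − 1) · k + 1. With r = 11 and k = 142: n = 10 · 142 + 1 = 1420 + 1 = 1421. For n = 1420 = 10 · 142, we can put exactly 10 objects in every box, avoiding 11 in any single one — so 1421 is tight.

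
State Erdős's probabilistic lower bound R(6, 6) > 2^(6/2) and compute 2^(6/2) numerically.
2^(6/2) = 8; so R(6, 6) > 8

Colour each edge of K_n uniformly at random with red/blue. The expected number of monochromatic K_6 is C(n, 6) · 2 · 2^(−C(6,2)). If C(n, 6) · 2^(1 − C(6,2)) < 1, then with positive probability no monochromatic K_6 exists, so R(6, 6) > n. The standard estimate C(n, 6) ≤ n^6/6! shows this inequality holds whenever n ≤ 2^(6/2) (since 6! · 2^(C(6,2) − 1) > 2^(6^2/2) ≥ n^6). Hence R(6, 6) > 2^(6/2) = 8.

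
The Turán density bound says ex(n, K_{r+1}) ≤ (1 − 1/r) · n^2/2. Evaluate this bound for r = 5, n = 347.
Turán density bound = (4/5) · 347^2/2 = 240818/5 ≈ 48163.6

Turán's theorem: ex(n, K_{r+1}) is achieved by the complete r-partite Turán graph T(n, r) with parts as balanced as possible, and is at most (1 − 1/r) · n^2/2. For r = 5, n = 347: the density bound is (4/5) · 120409/2 = 240818/5 ≈ 48163.6. The integer-valued extremum is e(T(347, 5)) = 48163, which is strictly less than the density bound 240818/5 since 5 ∤ 347 (the parts of T(347, 5) cannot all be equal).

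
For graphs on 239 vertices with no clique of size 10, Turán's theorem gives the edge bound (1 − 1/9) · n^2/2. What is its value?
Turán density bound = (8/9) · 239^2/2 = 228484/9 ≈ 25387.1111

Turán's theorem: ex(n, K_{r+1}) is achieved by the complete r-partite Turán graph T(n, r) with parts as balanced as possible, and is at most (1 − 1/r) · n^2/2. For r = 9, n = 239: the density bound is (8/9) · 57121/2 = 228484/9 ≈ 25387.1111. The integer-valued extremum is e(T(239, 9)) = 25386, which is strictly less than the density bound 228484/9 since 9 ∤ 239 (the parts of T(239, 9) cannot all be equal).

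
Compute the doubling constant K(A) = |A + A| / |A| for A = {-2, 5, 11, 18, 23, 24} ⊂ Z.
K = |A + A| / |A| = 18/6 = 3

Enumerate A + A = {a + b : a, b ∈ A}. With |A| = 6, there are |A|^2 = 36 ordered sum pairs; collecting distinct values, A + A = {-4, 3, 9, 10, 16, 21, 22, 23, 28, 29, 34, 35, 36, 41, 42, 46, 47, 48}, so |A + A| = 18. Thus K = 18/6 = 3. For comparison, the minimum possible |A + A| over all 6-element sets is 2·6 − 1 = 11 (so min K = 11/6), attained only by arithmetic progressions.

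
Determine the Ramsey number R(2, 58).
R(2, 58) = 58

R(2, k) = k for all k ≥ 2: in a 2-colouring of K_k, either some edge is red (a red K_2) or all edges are blue (a blue K_k). And K_{57} coloured all-blue has no blue K_58, so R(2, 58) > 57. Hence R(2, 58) = 58.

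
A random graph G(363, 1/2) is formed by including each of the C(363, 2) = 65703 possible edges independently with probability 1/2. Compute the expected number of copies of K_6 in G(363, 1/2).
E[# K_6] = C(363, 6) · (1/2)^C(6, 2) = 3048385428726 / 2^15 = 1524192714363/16384 ≈ 93029340.476257

For each 6-subset S of vertices (there are C(363, 6) = 3048385428726 such S), let X_S = 1 if S induces a K_6 (all C(6, 2) = 15 edges present). Then P(X_S = 1) = (1/2)^15 = 1/32768. By linearity of expectation, E[# K_6] = C(363, 6) · (1/2)^15 = 3048385428726 / 32768 = 1524192714363/16384 ≈ 93029340.476257.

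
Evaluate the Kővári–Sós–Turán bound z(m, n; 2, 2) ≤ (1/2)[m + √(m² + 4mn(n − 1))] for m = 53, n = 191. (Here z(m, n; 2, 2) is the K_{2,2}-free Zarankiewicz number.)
z(53, 191; 2, 2) ≤ (1/2)[53 + √(53² + 4·53·191·190)] = (1/2)[53 + √7696289] = 1413.6093

Kővári–Sós–Turán: let r_1, ..., r_53 be the row sums and z = Σ r_i the total number of 1s. Each pair of columns can share at most one row with both entries 1 (else a 2×2 all-ones block appears), so Σ_i C(r_i, 2) ≤ C(191, 2) = 18145. By convexity Σ_i C(r_i, 2) ≥ 53·C(z/53, 2) = z(z − 53)/(2·53), giving z² − 53z − 53·191·190 ≤ 0 and hence z ≤ (1/2)[53 + √(2809 + 4·1923370)] = (1/2)[53 + √7696289] ≈ (1/2)(53 + 2774.2186) = 1413.6093.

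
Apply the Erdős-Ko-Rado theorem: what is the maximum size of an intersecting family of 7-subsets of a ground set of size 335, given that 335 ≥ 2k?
max |F| = C(334, 6) = 1843037276619

The Erdős-Ko-Rado theorem states: for n ≥ 2k, an intersecting family of k-subsets of an n-element set has size at most C(n − 1, k − 1), with equality for 'star' families {A ⊆ [n] : |A| = k, i ∈ A} (fix an element i). For n = 335, k = 7: C(334, 6) = 1843037276619.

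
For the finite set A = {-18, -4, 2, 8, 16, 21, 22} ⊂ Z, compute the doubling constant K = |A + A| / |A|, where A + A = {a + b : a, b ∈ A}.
K = |A + A| / |A| = 23/7

Enumerate A + A = {a + b : a, b ∈ A}. With |A| = 7, there are |A|^2 = 49 ordered sum pairs; collecting distinct values, A + A = {-36, -22, -16, -10, -8, -2, 3, 4, 10, 12, 16, 17, 18, 23, 24, 29, 30, 32, 37, 38, 42, 43, 44}, so |A + A| = 23. Thus K = 23/7. For comparison, the minimum possible |A + A| over all 7-element sets is 2·7 − 1 = 13 (so min K = 13/7), attained only by arithmetic progressions.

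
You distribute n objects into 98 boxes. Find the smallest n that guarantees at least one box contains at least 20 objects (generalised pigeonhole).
n = (20 − 1)·98 + 1 = 1863

By the generalised pigeonhole principle, to guarantee some box contains ≥ r objects we need more than (r − 1) · k objects total. Threshold: n = (r − 1) · k + 1. With r = 20 and k = 98: n = 19 · 98 + 1 = 1862 + 1 = 1863. For n = 1862 = 19 · 98, we can put exactly 19 objects in every box, avoiding 20 in any single one — so 1863 is tight.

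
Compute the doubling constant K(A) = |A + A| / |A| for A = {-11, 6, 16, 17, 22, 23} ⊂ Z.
K = |A + A| / |A| = 19/6

Enumerate A + A = {a + b : a, b ∈ A}. With |A| = 6, there are |A|^2 = 36 ordered sum pairs; collecting distinct values, A + A = {-22, -5, 5, 6, 11, 12, 22, 23, 28, 29, 32, 33, 34, 38, 39, 40, 44, 45, 46}, so |A + A| = 19. Thus K = 19/6. For comparison, the minimum possible |A + A| over all 6-element sets is 2·6 − 1 = 11 (so min K = 11/6), attained only by arithmetic progressions.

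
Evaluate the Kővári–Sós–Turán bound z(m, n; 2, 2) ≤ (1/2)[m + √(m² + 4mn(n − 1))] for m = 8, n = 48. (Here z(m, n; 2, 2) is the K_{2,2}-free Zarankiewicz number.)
z(8, 48; 2, 2) ≤ (1/2)[8 + √(8² + 4·8·48·47)] = (1/2)[8 + √72256] = 138.4024

Kővári–Sós–Turán: let r_1, ..., r_8 be the row sums and z = Σ r_i the total number of 1s. Each pair of columns can share at most one row with both entries 1 (else a 2×2 all-ones block appears), so Σ_i C(r_i, 2) ≤ C(48, 2) = 1128. By convexity Σ_i C(r_i, 2) ≥ 8·C(z/8, 2) = z(z − 8)/(2·8), giving z² − 8z − 8·48·47 ≤ 0 and hence z ≤ (1/2)[8 + √(64 + 4·18048)] = (1/2)[8 + √72256] ≈ (1/2)(8 + 268.8048) = 138.4024.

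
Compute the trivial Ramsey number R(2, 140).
R(2, 140) = 140

R(2, k) = k for all k ≥ 2: in a 2-colouring of K_k, either some edge is red (a red K_2) or all edges are blue (a blue K_k). And K_{139} coloured all-blue has no blue K_140, so R(2, 140) > 139. Hence R(2, 140) = 140.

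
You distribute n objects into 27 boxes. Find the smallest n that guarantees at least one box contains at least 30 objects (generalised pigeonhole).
n = (30 − 1)·27 + 1 = 784

By the generalised pigeonhole principle, to guarantee some box contains ≥ r objects we need more than (r − 1) · k objects total. Threshold: n = (r − 1) · k + 1. With r = 30 and k = 27: n = 29 · 27 + 1 = 783 + 1 = 784. For n = 783 = 29 · 27, we can put exactly 29 objects in every box, avoiding 30 in any single one — so 784 is tight.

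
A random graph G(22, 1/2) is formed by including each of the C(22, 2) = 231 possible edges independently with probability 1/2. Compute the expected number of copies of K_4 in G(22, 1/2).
E[# K_4] = C(22, 4) · (1/2)^C(4, 2) = 7315 / 2^6 = 114.296875

For each 4-subset S of vertices (there are C(22, 4) = 7315 such S), let X_S = 1 if S induces a K_4 (all C(4, 2) = 6 edges present). Then P(X_S = 1) = (1/2)^6 = 1/64. By linearity of expectation, E[# K_4] = C(22, 4) · (1/2)^6 = 7315 / 64 = 114.296875.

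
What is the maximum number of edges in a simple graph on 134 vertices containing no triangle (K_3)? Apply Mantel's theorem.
ex(134, K_3) = ⌊134^2/4⌋ = 4489

Mantel (1907): a triangle-free graph on n vertices has at most ⌊n^2/4⌋ edges, with equality for the complete bipartite graph K_{⌊n/2⌋, ⌈n/2⌉}. For n = 134: ⌊134^2/4⌋ = ⌊17956/4⌋ = 4489. The extremal graph is K_{67, 67}, which has 67·67 = 4489 edges.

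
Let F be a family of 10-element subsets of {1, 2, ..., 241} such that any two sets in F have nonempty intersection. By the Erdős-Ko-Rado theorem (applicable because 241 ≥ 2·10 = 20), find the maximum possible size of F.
max |F| = C(240, 9) = 6254765635348880

The Erdős-Ko-Rado theorem states: for n ≥ 2k, an intersecting family of k-subsets of an n-element set has size at most C(n − 1, k − 1), with equality for 'star' families {A ⊆ [n] : |A| = k, i ∈ A} (fix an element i). For n = 241, k = 10: C(240, 9) = 6254765635348880.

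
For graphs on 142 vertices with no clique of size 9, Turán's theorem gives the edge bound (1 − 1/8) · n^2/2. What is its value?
Turán density bound = (7/8) · 142^2/2 = 35287/4 ≈ 8821.75

Turán's theorem: ex(n, K_{r+1}) is achieved by the complete r-partite Turán graph T(n, r) with parts as balanced as possible, and is at most (1 − 1/r) · n^2/2. For r = 8, n = 142: the density bound is (7/8) · 20164/2 = 35287/4 ≈ 8821.75. The integer-valued extremum is e(T(142, 8)) = 8821, which is strictly less than the density bound 35287/4 since 8 ∤ 142 (the parts of T(142, 8) cannot all be equal).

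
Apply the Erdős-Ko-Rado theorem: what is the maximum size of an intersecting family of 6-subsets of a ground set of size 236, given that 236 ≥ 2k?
max |F| = C(235, 5) = 5722138422

The Erdős-Ko-Rado theorem states: for n ≥ 2k, an intersecting family of k-subsets of an n-element set has size at most C(n − 1, k − 1), with equality for 'star' families {A ⊆ [n] : |A| = k, i ∈ A} (fix an element i). For n = 236, k = 6: C(235, 5) = 5722138422.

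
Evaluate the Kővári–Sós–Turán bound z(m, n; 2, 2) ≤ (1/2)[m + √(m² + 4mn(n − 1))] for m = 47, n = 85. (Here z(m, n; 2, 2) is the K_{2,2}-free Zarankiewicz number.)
z(47, 85; 2, 2) ≤ (1/2)[47 + √(47² + 4·47·85·84)] = (1/2)[47 + √1344529] = 603.2691

Kővári–Sós–Turán: let r_1, ..., r_47 be the row sums and z = Σ r_i the total number of 1s. Each pair of columns can share at most one row with both entries 1 (else a 2×2 all-ones block appears), so Σ_i C(r_i, 2) ≤ C(85, 2) = 3570. By convexity Σ_i C(r_i, 2) ≥ 47·C(z/47, 2) = z(z − 47)/(2·47), giving z² − 47z − 47·85·84 ≤ 0 and hence z ≤ (1/2)[47 + √(2209 + 4·335580)] = (1/2)[47 + √1344529] ≈ (1/2)(47 + 1159.5383) = 603.2691.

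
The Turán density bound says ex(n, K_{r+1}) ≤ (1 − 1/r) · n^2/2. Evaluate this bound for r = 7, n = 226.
Turán density bound = (6/7) · 226^2/2 = 153228/7 ≈ 21889.7143

Turán's theorem: ex(n, K_{r+1}) is achieved by the complete r-partite Turán graph T(n, r) with parts as balanced as possible, and is at most (1 − 1/r) · n^2/2. For r = 7, n = 226: the density bound is (6/7) · 51076/2 = 153228/7 ≈ 21889.7143. The integer-valued extremum is e(T(226, 7)) = 21889, which is strictly less than the density bound 153228/7 since 7 ∤ 226 (the parts of T(226, 7) cannot all be equal).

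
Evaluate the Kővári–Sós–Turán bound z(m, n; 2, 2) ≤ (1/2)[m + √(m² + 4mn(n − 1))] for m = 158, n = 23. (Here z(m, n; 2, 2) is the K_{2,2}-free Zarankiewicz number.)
z(158, 23; 2, 2) ≤ (1/2)[158 + √(158² + 4·158·23·22)] = (1/2)[158 + √344756] = 372.5796

Kővári–Sós–Turán: let r_1, ..., r_158 be the row sums and z = Σ r_i the total number of 1s. Each pair of columns can share at most one row with both entries 1 (else a 2×2 all-ones block appears), so Σ_i C(r_i, 2) ≤ C(23, 2) = 253. By convexity Σ_i C(r_i, 2) ≥ 158·C(z/158, 2) = z(z − 158)/(2·158), giving z² − 158z − 158·23·22 ≤ 0 and hence z ≤ (1/2)[158 + √(24964 + 4·79948)] = (1/2)[158 + √344756] ≈ (1/2)(158 + 587.1593) = 372.5796.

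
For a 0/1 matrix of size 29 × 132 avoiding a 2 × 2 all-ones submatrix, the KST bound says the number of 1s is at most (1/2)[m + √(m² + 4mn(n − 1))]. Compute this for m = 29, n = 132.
z(29, 132; 2, 2) ≤ (1/2)[29 + √(29² + 4·29·132·131)] = (1/2)[29 + √2006713] = 722.7925

Kővári–Sós–Turán: let r_1, ..., r_29 be the row sums and z = Σ r_i the total number of 1s. Each pair of columns can share at most one row with both entries 1 (else a 2×2 all-ones block appears), so Σ_i C(r_i, 2) ≤ C(132, 2) = 8646. By convexity Σ_i C(r_i, 2) ≥ 29·C(z/29, 2) = z(z − 29)/(2·29), giving z² − 29z − 29·132·131 ≤ 0 and hence z ≤ (1/2)[29 + √(841 + 4·501468)] = (1/2)[29 + √2006713] ≈ (1/2)(29 + 1416.585) = 722.7925.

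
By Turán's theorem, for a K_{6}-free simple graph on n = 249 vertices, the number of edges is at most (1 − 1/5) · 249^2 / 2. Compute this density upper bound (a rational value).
Turán density bound = (4/5) · 249^2/2 = 124002/5 ≈ 24800.4

Turán's theorem: ex(n, K_{r+1}) is achieved by the complete r-partite Turán graph T(n, r) with parts as balanced as possible, and is at most (1 − 1/r) · n^2/2. For r = 5, n = 249: the density bound is (4/5) · 62001/2 = 124002/5 ≈ 24800.4. The integer-valued extremum is e(T(249, 5)) = 24800, which is strictly less than the density bound 124002/5 since 5 ∤ 249 (the parts of T(249, 5) cannot all be equal).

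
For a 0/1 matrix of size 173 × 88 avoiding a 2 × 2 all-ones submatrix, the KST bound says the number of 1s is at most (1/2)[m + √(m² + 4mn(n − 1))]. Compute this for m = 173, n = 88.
z(173, 88; 2, 2) ≤ (1/2)[173 + √(173² + 4·173·88·87)] = (1/2)[173 + √5327881] = 1240.6102

Kővári–Sós–Turán: let r_1, ..., r_173 be the row sums and z = Σ r_i the total number of 1s. Each pair of columns can share at most one row with both entries 1 (else a 2×2 all-ones block appears), so Σ_i C(r_i, 2) ≤ C(88, 2) = 3828. By convexity Σ_i C(r_i, 2) ≥ 173·C(z/173, 2) = z(z − 173)/(2·173), giving z² − 173z − 173·88·87 ≤ 0 and hence z ≤ (1/2)[173 + √(29929 + 4·1324488)] = (1/2)[173 + √5327881] ≈ (1/2)(173 + 2308.2203) = 1240.6102.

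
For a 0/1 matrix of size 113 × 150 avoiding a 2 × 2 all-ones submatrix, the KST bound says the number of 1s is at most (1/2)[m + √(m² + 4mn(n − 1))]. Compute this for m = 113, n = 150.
z(113, 150; 2, 2) ≤ (1/2)[113 + √(113² + 4·113·150·149)] = (1/2)[113 + √10114969] = 1646.702

Kővári–Sós–Turán: let r_1, ..., r_113 be the row sums and z = Σ r_i the total number of 1s. Each pair of columns can share at most one row with both entries 1 (else a 2×2 all-ones block appears), so Σ_i C(r_i, 2) ≤ C(150, 2) = 11175. By convexity Σ_i C(r_i, 2) ≥ 113·C(z/113, 2) = z(z − 113)/(2·113), giving z² − 113z − 113·150·149 ≤ 0 and hence z ≤ (1/2)[113 + √(12769 + 4·2525550)] = (1/2)[113 + √10114969] ≈ (1/2)(113 + 3180.4039) = 1646.702.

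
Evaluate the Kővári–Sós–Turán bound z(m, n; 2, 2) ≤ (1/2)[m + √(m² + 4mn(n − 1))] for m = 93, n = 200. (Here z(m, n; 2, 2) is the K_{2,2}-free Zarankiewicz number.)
z(93, 200; 2, 2) ≤ (1/2)[93 + √(93² + 4·93·200·199)] = (1/2)[93 + √14814249] = 1970.9641

Kővári–Sós–Turán: let r_1, ..., r_93 be the row sums and z = Σ r_i the total number of 1s. Each pair of columns can share at most one row with both entries 1 (else a 2×2 all-ones block appears), so Σ_i C(r_i, 2) ≤ C(200, 2) = 19900. By convexity Σ_i C(r_i, 2) ≥ 93·C(z/93, 2) = z(z − 93)/(2·93), giving z² − 93z − 93·200·199 ≤ 0 and hence z ≤ (1/2)[93 + √(8649 + 4·3701400)] = (1/2)[93 + √14814249] ≈ (1/2)(93 + 3848.9283) = 1970.9641.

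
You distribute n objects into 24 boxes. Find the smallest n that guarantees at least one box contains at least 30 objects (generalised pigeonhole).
n = (30 − 1)·24 + 1 = 697

By the generalised pigeonhole principle, to guarantee some box contains ≥ r objects we need more than (r − 1) · k objects total. Threshold: n = (r − 1) · k + 1. With r = 30 and k = 24: n = 29 · 24 + 1 = 696 + 1 = 697. For n = 696 = 29 · 24, we can put exactly 29 objects in every box, avoiding 30 in any single one — so 697 is tight.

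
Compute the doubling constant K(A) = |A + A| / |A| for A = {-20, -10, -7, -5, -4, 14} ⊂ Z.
K = |A + A| / |A| = 20/6 = 10/3

Enumerate A + A = {a + b : a, b ∈ A}. With |A| = 6, there are |A|^2 = 36 ordered sum pairs; collecting distinct values, A + A = {-40, -30, -27, -25, -24, -20, -17, -15, -14, -12, -11, -10, -9, -8, -6, 4, 7, 9, 10, 28}, so |A + A| = 20. Thus K = 20/6 = 10/3. For comparison, the minimum possible |A + A| over all 6-element sets is 2·6 − 1 = 11 (so min K = 11/6), attained only by arithmetic progressions.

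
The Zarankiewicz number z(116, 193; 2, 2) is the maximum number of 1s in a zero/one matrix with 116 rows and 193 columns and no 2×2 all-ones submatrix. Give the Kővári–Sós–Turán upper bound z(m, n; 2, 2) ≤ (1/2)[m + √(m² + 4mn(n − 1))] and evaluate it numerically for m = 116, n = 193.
z(116, 193; 2, 2) ≤ (1/2)[116 + √(116² + 4·116·193·192)] = (1/2)[116 + √17207440] = 2132.0926

Kővári–Sós–Turán: let r_1, ..., r_116 be the row sums and z = Σ r_i the total number of 1s. Each pair of columns can share at most one row with both entries 1 (else a 2×2 all-ones block appears), so Σ_i C(r_i, 2) ≤ C(193, 2) = 18528. By convexity Σ_i C(r_i, 2) ≥ 116·C(z/116, 2) = z(z − 116)/(2·116), giving z² − 116z − 116·193·192 ≤ 0 and hence z ≤ (1/2)[116 + √(13456 + 4·4298496)] = (1/2)[116 + √17207440] ≈ (1/2)(116 + 4148.1851) = 2132.0926.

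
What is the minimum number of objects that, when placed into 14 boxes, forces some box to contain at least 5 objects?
n = (5 − 1)·14 + 1 = 57

By the generalised pigeonhole principle, to guarantee some box contains ≥ r objects we need more than (r − 1) · k objects total. Threshold: n = (r − 1) · k + 1. With r = 5 and k = 14: n = 4 · 14 + 1 = 56 + 1 = 57. For n = 56 = 4 · 14, we can put exactly 4 objects in every box, avoiding 5 in any single one — so 57 is tight.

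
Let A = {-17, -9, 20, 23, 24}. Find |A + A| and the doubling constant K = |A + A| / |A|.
K = |A + A| / |A| = 15/5 = 3

Enumerate A + A = {a + b : a, b ∈ A}. With |A| = 5, there are |A|^2 = 25 ordered sum pairs; collecting distinct values, A + A = {-34, -26, -18, 3, 6, 7, 11, 14, 15, 40, 43, 44, 46, 47, 48}, so |A + A| = 15. Thus K = 15/5 = 3. For comparison, the minimum possible |A + A| over all 5-element sets is 2·5 − 1 = 9 (so min K = 9/5), attained only by arithmetic progressions.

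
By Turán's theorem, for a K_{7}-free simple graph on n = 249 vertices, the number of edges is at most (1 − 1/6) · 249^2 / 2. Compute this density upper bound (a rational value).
Turán density bound = (5/6) · 249^2/2 = 103335/4 ≈ 25833.75

Turán's theorem: ex(n, K_{r+1}) is achieved by the complete r-partite Turán graph T(n, r) with parts as balanced as possible, and is at most (1 − 1/r) · n^2/2. For r = 6, n = 249: the density bound is (5/6) · 62001/2 = 103335/4 ≈ 25833.75. The integer-valued extremum is e(T(249, 6)) = 25833, which is strictly less than the density bound 103335/4 since 6 ∤ 249 (the parts of T(249, 6) cannot all be equal).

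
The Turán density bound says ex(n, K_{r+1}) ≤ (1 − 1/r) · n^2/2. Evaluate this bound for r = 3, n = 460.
Turán density bound = (2/3) · 460^2/2 = 211600/3 ≈ 70533.3333

Turán's theorem: ex(n, K_{r+1}) is achieved by the complete r-partite Turán graph T(n, r) with parts as balanced as possible, and is at most (1 − 1/r) · n^2/2. For r = 3, n = 460: the density bound is (2/3) · 211600/2 = 211600/3 ≈ 70533.3333. The integer-valued extremum is e(T(460, 3)) = 70533, which is strictly less than the density bound 211600/3 since 3 ∤ 460 (the parts of T(460, 3) cannot all be equal).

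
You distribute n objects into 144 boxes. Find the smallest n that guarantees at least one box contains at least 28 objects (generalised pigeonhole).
n = (28 − 1)·144 + 1 = 3889

By the generalised pigeonhole principle, to guarantee some box contains ≥ r objects we need more than (r − 1) · k objects total. Threshold: n = (r − 1) · k + 1. With r = 28 and k = 144: n = 27 · 144 + 1 = 3888 + 1 = 3889. For n = 3888 = 27 · 144, we can put exactly 27 objects in every box, avoiding 28 in any single one — so 3889 is tight.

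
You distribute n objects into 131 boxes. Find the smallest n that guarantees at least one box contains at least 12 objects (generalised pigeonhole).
n = (12 − 1)·131 + 1 = 1442

By the generalised pigeonhole principle, to guarantee some box contains ≥ r objects we need more than (r − 1) · k objects total. Threshold: n = (r − 1) · k + 1. With r = 12 and k = 131: n = 11 · 131 + 1 = 1441 + 1 = 1442. For n = 1441 = 11 · 131, we can put exactly 11 objects in every box, avoiding 12 in any single one — so 1442 is tight.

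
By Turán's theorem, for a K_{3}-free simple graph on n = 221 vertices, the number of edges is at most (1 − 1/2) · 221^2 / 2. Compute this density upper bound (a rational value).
Turán density bound = (1/2) · 221^2/2 = 48841/4 ≈ 12210.25

Turán's theorem: ex(n, K_{r+1}) is achieved by the complete r-partite Turán graph T(n, r) with parts as balanced as possible, and is at most (1 − 1/r) · n^2/2. For r = 2, n = 221: the density bound is (1/2) · 48841/2 = 48841/4 ≈ 12210.25. The integer-valued extremum is e(T(221, 2)) = 12210, which is strictly less than the density bound 48841/4 since 2 ∤ 221 (the parts of T(221, 2) cannot all be equal).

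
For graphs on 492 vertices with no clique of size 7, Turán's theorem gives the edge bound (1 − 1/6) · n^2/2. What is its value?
Turán density bound = (5/6) · 492^2/2 = 100860

Turán's theorem: ex(n, K_{r+1}) is achieved by the complete r-partite Turán graph T(n, r) with parts as balanced as possible, and is at most (1 − 1/r) · n^2/2. For r = 6, n = 492: the density bound is (5/6) · 242064/2 = 100860. Since 6 ∣ 492, the Turán graph T(492, 6) has parts of equal size 82, and its edge count e(T(492, 6)) = 100860 attains the density bound exactly.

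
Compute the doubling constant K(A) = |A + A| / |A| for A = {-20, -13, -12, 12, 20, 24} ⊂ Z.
K = |A + A| / |A| = 20/6 = 10/3

Enumerate A + A = {a + b : a, b ∈ A}. With |A| = 6, there are |A|^2 = 36 ordered sum pairs; collecting distinct values, A + A = {-40, -33, -32, -26, -25, -24, -8, -1, 0, 4, 7, 8, 11, 12, 24, 32, 36, 40, 44, 48}, so |A + A| = 20. Thus K = 20/6 = 10/3. For comparison, the minimum possible |A + A| over all 6-element sets is 2·6 − 1 = 11 (so min K = 11/6), attained only by arithmetic progressions.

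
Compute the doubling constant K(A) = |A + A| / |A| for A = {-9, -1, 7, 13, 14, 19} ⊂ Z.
K = |A + A| / |A| = 19/6

Enumerate A + A = {a + b : a, b ∈ A}. With |A| = 6, there are |A|^2 = 36 ordered sum pairs; collecting distinct values, A + A = {-18, -10, -2, 4, 5, 6, 10, 12, 13, 14, 18, 20, 21, 26, 27, 28, 32, 33, 38}, so |A + A| = 19. Thus K = 19/6. For comparison, the minimum possible |A + A| over all 6-element sets is 2·6 − 1 = 11 (so min K = 11/6), attained only by arithmetic progressions.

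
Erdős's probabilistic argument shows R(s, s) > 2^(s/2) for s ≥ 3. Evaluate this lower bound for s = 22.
2^(22/2) = 2048; so R(22, 22) > 2048

Colour each edge of K_n uniformly at random with red/blue. The expected number of monochromatic K_22 is C(n, 22) · 2 · 2^(−C(22,2)). If C(n, 22) · 2^(1 − C(22,2)) < 1, then with positive probability no monochromatic K_22 exists, so R(22, 22) > n. The standard estimate C(n, 22) ≤ n^22/22! shows this inequality holds whenever n ≤ 2^(22/2) (since 22! · 2^(C(22,2) − 1) > 2^(22^2/2) ≥ n^22). Hence R(22, 22) > 2^(22/2) = 2048.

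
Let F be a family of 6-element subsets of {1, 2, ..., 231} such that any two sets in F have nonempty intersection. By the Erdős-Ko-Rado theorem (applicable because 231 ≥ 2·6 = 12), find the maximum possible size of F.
max |F| = C(230, 5) = 5133945046

The Erdős-Ko-Rado theorem states: for n ≥ 2k, an intersecting family of k-subsets of an n-element set has size at most C(n − 1, k − 1), with equality for 'star' families {A ⊆ [n] : |A| = k, i ∈ A} (fix an element i). For n = 231, k = 6: C(230, 5) = 5133945046.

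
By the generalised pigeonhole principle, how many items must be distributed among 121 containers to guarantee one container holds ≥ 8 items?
n = (8 − 1)·121 + 1 = 848

By the generalised pigeonhole principle, to guarantee some box contains ≥ r objects we need more than (r − 1) · k objects total. Threshold: n = (r − 1) · k + 1. With r = 8 and k = 121: n = 7 · 121 + 1 = 847 + 1 = 848. For n = 847 = 7 · 121, we can put exactly 7 objects in every box, avoiding 8 in any single one — so 848 is tight.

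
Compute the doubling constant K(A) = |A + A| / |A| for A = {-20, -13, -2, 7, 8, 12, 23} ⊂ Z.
K = |A + A| / |A| = 27/7

Enumerate A + A = {a + b : a, b ∈ A}. With |A| = 7, there are |A|^2 = 49 ordered sum pairs; collecting distinct values, A + A = {-40, -33, -26, -22, -15, -13, -12, -8, -6, -5, -4, -1, 3, 5, 6, 10, 14, 15, 16, 19, 20, 21, 24, 30, 31, 35, 46}, so |A + A| = 27. Thus K = 27/7. For comparison, the minimum possible |A + A| over all 7-element sets is 2·7 − 1 = 13 (so min K = 13/7), attained only by arithmetic progressions.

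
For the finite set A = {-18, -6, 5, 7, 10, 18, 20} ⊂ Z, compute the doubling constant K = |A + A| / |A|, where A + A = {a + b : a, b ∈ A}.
K = |A + A| / |A| = 25/7

Enumerate A + A = {a + b : a, b ∈ A}. With |A| = 7, there are |A|^2 = 49 ordered sum pairs; collecting distinct values, A + A = {-36, -24, -13, -12, -11, -8, -1, 0, 1, 2, 4, 10, 12, 14, 15, 17, 20, 23, 25, 27, 28, 30, 36, 38, 40}, so |A + A| = 25. Thus K = 25/7. For comparison, the minimum possible |A + A| over all 7-element sets is 2·7 − 1 = 13 (so min K = 13/7), attained only by arithmetic progressions.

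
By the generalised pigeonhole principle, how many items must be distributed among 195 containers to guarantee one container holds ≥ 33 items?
n = (33 − 1)·195 + 1 = 6241

By the generalised pigeonhole principle, to guarantee some box contains ≥ r objects we need more than (r − 1) · k objects total. Threshold: n = (r − 1) · k + 1. With r = 33 and k = 195: n = 32 · 195 + 1 = 6240 + 1 = 6241. For n = 6240 = 32 · 195, we can put exactly 32 objects in every box, avoiding 33 in any single one — so 6241 is tight.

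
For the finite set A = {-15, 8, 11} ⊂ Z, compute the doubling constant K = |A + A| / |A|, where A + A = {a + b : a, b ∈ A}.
K = |A + A| / |A| = 6/3 = 2

Enumerate A + A = {a + b : a, b ∈ A}. With |A| = 3, there are |A|^2 = 9 ordered sum pairs; collecting distinct values, A + A = {-30, -7, -4, 16, 19, 22}, so |A + A| = 6. Thus K = 6/3 = 2. For comparison, the minimum possible |A + A| over all 3-element sets is 2·3 − 1 = 5 (so min K = 5/3), attained only by arithmetic progressions.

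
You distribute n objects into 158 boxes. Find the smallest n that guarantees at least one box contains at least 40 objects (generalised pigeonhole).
n = (40 − 1)·158 + 1 = 6163

By the generalised pigeonhole principle, to guarantee some box contains ≥ r objects we need more than (r − 1) · k objects total. Threshold: n = (r − 1) · k + 1. With r = 40 and k = 158: n = 39 · 158 + 1 = 6162 + 1 = 6163. For n = 6162 = 39 · 158, we can put exactly 39 objects in every box, avoiding 40 in any single one — so 6163 is tight.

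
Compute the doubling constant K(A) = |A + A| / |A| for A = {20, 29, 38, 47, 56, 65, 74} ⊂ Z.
K = |A + A| / |A| = 13/7

Enumerate A + A = {a + b : a, b ∈ A}. With |A| = 7, there are |A|^2 = 49 ordered sum pairs; collecting distinct values, A + A = {40, 49, 58, 67, 76, 85, 94, 103, 112, 121, 130, 139, 148}, so |A + A| = 13. Thus K = 13/7. Here |A + A| = 2|A| − 1 = 13, the minimum possible — so K = 13/7 is minimal, which holds iff A is an arithmetic progression.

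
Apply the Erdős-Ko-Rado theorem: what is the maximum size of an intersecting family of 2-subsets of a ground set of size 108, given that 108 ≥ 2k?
max |F| = C(107, 1) = 107

The Erdős-Ko-Rado theorem states: for n ≥ 2k, an intersecting family of k-subsets of an n-element set has size at most C(n − 1, k − 1), with equality for 'star' families {A ⊆ [n] : |A| = k, i ∈ A} (fix an element i). For n = 108, k = 2: C(107, 1) = 107.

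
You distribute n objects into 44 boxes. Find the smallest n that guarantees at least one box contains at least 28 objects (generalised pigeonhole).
n = (28 − 1)·44 + 1 = 1189

By the generalised pigeonhole principle, to guarantee some box contains ≥ r objects we need more than (r − 1) · k objects total. Threshold: n = (r − 1) · k + 1. With r = 28 and k = 44: n = 27 · 44 + 1 = 1188 + 1 = 1189. For n = 1188 = 27 · 44, we can put exactly 27 objects in every box, avoiding 28 in any single one — so 1189 is tight.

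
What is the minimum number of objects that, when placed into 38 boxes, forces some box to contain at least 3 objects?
n = (3 − 1)·38 + 1 = 77

By the generalised pigeonhole principle, to guarantee some box contains ≥ r objects we need more than (r − 1) · k objects total. Threshold: n = (r − 1) · k + 1. With r = 3 and k = 38: n = 2 · 38 + 1 = 76 + 1 = 77. For n = 76 = 2 · 38, we can put exactly 2 objects in every box, avoiding 3 in any single one — so 77 is tight.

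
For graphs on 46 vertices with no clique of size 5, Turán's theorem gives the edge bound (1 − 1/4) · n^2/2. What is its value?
Turán density bound = (3/4) · 46^2/2 = 1587/2 ≈ 793.5

Turán's theorem: ex(n, K_{r+1}) is achieved by the complete r-partite Turán graph T(n, r) with parts as balanced as possible, and is at most (1 − 1/r) · n^2/2. For r = 4, n = 46: the density bound is (3/4) · 2116/2 = 1587/2 ≈ 793.5. The integer-valued extremum is e(T(46, 4)) = 793, which is strictly less than the density bound 1587/2 since 4 ∤ 46 (the parts of T(46, 4) cannot all be equal).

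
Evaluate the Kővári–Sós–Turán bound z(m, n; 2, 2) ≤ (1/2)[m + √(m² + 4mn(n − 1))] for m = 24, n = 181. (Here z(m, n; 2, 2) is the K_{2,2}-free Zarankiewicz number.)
z(24, 181; 2, 2) ≤ (1/2)[24 + √(24² + 4·24·181·180)] = (1/2)[24 + √3128256] = 896.3438

Kővári–Sós–Turán: let r_1, ..., r_24 be the row sums and z = Σ r_i the total number of 1s. Each pair of columns can share at most one row with both entries 1 (else a 2×2 all-ones block appears), so Σ_i C(r_i, 2) ≤ C(181, 2) = 16290. By convexity Σ_i C(r_i, 2) ≥ 24·C(z/24, 2) = z(z − 24)/(2·24), giving z² − 24z − 24·181·180 ≤ 0 and hence z ≤ (1/2)[24 + √(576 + 4·781920)] = (1/2)[24 + √3128256] ≈ (1/2)(24 + 1768.6876) = 896.3438.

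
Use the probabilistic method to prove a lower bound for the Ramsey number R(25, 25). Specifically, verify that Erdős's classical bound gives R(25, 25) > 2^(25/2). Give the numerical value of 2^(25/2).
2^(25/2) = 5792.6188; so R(25, 25) > 5792.6188

Colour each edge of K_n uniformly at random with red/blue. The expected number of monochromatic K_25 is C(n, 25) · 2 · 2^(−C(25,2)). If C(n, 25) · 2^(1 − C(25,2)) < 1, then with positive probability no monochromatic K_25 exists, so R(25, 25) > n. The standard estimate C(n, 25) ≤ n^25/25! shows this inequality holds whenever n ≤ 2^(25/2) (since 25! · 2^(C(25,2) − 1) > 2^(25^2/2) ≥ n^25). Hence R(25, 25) > 2^(25/2) = 5792.6188.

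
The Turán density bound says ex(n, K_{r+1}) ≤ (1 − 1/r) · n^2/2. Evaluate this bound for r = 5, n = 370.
Turán density bound = (4/5) · 370^2/2 = 54760

Turán's theorem: ex(n, K_{r+1}) is achieved by the complete r-partite Turán graph T(n, r) with parts as balanced as possible, and is at most (1 − 1/r) · n^2/2. For r = 5, n = 370: the density bound is (4/5) · 136900/2 = 54760. Since 5 ∣ 370, the Turán graph T(370, 5) has parts of equal size 74, and its edge count e(T(370, 5)) = 54760 attains the density bound exactly.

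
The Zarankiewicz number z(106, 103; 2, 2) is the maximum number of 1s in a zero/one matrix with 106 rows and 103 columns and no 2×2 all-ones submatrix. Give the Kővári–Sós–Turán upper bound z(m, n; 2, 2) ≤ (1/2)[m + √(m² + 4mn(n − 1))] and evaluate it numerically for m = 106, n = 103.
z(106, 103; 2, 2) ≤ (1/2)[106 + √(106² + 4·106·103·102)] = (1/2)[106 + √4465780] = 1109.6196

Kővári–Sós–Turán: let r_1, ..., r_106 be the row sums and z = Σ r_i the total number of 1s. Each pair of columns can share at most one row with both entries 1 (else a 2×2 all-ones block appears), so Σ_i C(r_i, 2) ≤ C(103, 2) = 5253. By convexity Σ_i C(r_i, 2) ≥ 106·C(z/106, 2) = z(z − 106)/(2·106), giving z² − 106z − 106·103·102 ≤ 0 and hence z ≤ (1/2)[106 + √(11236 + 4·1113636)] = (1/2)[106 + √4465780] ≈ (1/2)(106 + 2113.2392) = 1109.6196.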